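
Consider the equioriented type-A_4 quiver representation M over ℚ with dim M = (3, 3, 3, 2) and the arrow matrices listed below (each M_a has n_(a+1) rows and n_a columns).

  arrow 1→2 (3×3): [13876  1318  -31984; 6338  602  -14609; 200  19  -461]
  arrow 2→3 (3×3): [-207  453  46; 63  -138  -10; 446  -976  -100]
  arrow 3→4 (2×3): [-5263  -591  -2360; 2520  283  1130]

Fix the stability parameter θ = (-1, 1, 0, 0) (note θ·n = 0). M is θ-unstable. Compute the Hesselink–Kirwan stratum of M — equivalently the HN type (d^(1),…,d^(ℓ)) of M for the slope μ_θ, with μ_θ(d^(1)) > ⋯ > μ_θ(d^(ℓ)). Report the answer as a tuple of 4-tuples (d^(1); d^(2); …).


Barcode: M ≅ I[1,1], I[1,2], I[1,4], I[2,4], I[3,3]. HN layers by μ_θ (4 steps, strictly decreasing):
  μ^(1)=1; μ^(2)=1/3; μ^(3)=0; μ^(4)=-1

((0, 1, 0, 0); (0, 2, 2, 2); (0, 0, 1, 0); (3, 0, 0, 0))


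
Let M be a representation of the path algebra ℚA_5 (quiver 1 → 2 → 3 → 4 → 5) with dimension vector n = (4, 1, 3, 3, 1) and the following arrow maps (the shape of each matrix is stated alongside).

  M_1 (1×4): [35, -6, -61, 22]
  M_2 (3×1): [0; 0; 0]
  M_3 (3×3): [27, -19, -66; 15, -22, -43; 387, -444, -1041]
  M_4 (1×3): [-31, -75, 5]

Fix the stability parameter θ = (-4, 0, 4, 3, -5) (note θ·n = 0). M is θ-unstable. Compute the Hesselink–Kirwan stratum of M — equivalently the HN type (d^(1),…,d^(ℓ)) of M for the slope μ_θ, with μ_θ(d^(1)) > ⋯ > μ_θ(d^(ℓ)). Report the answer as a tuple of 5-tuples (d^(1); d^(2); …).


Barcode: M ≅ I[1,1]^3, I[1,2], I[3,3], I[3,4], I[3,5], I[4,4]. HN layers by μ_θ (6 steps, strictly decreasing):
  μ^(1)=4; μ^(2)=7/2; μ^(3)=3; μ^(4)=2/3; μ^(5)=0; μ^(6)=-4

((0, 0, 1, 0, 0); (0, 0, 1, 1, 0); (0, 0, 0, 1, 0); (0, 0, 1, 1, 1); (0, 1, 0, 0, 0); (4, 0, 0, 0, 0))


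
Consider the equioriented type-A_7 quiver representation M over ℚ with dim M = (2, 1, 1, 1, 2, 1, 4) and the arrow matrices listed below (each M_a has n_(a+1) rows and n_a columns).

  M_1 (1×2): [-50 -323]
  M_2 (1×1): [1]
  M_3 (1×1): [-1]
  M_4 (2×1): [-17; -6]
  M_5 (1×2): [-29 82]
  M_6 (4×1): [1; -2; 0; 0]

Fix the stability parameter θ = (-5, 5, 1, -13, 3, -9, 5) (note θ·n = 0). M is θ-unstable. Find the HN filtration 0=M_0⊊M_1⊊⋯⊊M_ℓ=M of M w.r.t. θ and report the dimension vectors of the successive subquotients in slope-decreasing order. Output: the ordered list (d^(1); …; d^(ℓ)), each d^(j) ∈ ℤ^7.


Via rank(M_{q-1}∘⋯∘M_p): M ≅ I[1,1], I[1,7], I[5,5], I[7,7]^3.
μ_θ-semistable layers: μ^(1)=5; μ^(2)=3; μ^(3)=-13/5; μ^(4)=-5

((0, 0, 0, 0, 0, 0, 4); (0, 0, 0, 0, 1, 0, 0); (0, 1, 1, 1, 1, 1, 0); (2, 0, 0, 0, 0, 0, 0))


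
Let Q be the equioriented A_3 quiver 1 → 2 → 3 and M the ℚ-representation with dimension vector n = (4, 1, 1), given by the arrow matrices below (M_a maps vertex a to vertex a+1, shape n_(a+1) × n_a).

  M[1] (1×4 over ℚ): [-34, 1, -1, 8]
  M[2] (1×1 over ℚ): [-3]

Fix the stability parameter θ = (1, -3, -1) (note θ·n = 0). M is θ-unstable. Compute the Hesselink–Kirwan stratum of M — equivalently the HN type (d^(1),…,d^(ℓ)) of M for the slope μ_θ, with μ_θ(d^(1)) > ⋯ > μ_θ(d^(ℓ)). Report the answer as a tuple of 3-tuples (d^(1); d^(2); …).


Barcode: M ≅ I[1,1]^3, I[1,3]. HN layers by μ_θ (2 steps, strictly decreasing):
  μ^(1)=1; μ^(2)=-1

((3, 0, 0); (1, 1, 1))


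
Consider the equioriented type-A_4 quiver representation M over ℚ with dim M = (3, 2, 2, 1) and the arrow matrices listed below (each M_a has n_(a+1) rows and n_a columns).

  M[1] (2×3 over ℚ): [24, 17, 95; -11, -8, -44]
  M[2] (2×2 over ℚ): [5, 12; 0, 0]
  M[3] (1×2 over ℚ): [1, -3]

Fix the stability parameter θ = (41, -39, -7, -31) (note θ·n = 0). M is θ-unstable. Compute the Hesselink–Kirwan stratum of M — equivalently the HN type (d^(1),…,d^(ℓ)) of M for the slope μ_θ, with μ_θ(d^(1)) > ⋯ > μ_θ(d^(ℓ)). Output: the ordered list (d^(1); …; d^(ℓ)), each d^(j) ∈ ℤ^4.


Via rank(M_{q-1}∘⋯∘M_p): M ≅ I[1,1], I[1,2], I[1,4], I[3,3].
μ_θ-semistable layers: μ^(1)=41; μ^(2)=1; μ^(3)=-7; μ^(4)=-9

((1, 0, 0, 0); (1, 1, 0, 0); (0, 0, 1, 0); (1, 1, 1, 1))


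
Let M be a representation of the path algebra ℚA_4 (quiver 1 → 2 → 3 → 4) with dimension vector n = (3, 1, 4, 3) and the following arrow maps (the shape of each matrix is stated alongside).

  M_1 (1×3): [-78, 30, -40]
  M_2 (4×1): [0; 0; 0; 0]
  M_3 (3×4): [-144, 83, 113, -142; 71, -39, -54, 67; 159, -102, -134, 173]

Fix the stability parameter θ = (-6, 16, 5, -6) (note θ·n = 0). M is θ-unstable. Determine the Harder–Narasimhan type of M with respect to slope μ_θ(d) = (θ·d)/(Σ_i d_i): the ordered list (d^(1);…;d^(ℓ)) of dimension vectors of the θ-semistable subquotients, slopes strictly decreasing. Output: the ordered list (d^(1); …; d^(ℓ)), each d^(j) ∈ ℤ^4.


Interval decomposition of M: I[1,1]^2, I[1,2], I[3,3], I[3,4]^3.
HN type (ℓ=4): μ^(1)=16; μ^(2)=5; μ^(3)=-1/2; μ^(4)=-6

((0, 1, 0, 0); (0, 0, 1, 0); (0, 0, 3, 3); (3, 0, 0, 0))


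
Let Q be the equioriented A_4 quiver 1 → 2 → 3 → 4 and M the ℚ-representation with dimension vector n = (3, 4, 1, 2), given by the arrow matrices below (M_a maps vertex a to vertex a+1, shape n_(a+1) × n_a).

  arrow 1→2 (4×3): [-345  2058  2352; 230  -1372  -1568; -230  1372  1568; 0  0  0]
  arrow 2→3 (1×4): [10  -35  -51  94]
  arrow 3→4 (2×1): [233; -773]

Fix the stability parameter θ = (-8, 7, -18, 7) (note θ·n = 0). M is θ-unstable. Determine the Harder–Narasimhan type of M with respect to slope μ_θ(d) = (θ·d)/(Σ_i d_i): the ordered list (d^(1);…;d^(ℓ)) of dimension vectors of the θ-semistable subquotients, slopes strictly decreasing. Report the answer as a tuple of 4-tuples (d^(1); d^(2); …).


Interval decomposition of M: I[1,1]^2, I[1,4], I[2,2]^3, I[4,4].
HN type (ℓ=3): μ^(1)=7; μ^(2)=-11/2; μ^(3)=-8

((0, 3, 0, 2); (0, 1, 1, 0); (3, 0, 0, 0))


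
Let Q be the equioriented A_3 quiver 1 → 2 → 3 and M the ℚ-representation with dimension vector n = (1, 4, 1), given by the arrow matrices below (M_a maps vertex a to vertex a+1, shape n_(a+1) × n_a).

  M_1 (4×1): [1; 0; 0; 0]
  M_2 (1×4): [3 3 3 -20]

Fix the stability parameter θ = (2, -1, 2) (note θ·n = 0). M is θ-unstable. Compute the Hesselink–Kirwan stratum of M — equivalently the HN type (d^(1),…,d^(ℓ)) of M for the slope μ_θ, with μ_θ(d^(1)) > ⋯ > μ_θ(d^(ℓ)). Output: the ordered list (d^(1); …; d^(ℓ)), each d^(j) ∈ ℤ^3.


Via rank(M_{q-1}∘⋯∘M_p): M ≅ I[1,3], I[2,2]^3.
μ_θ-semistable layers: μ^(1)=2; μ^(2)=1/2; μ^(3)=-1

((0, 0, 1); (1, 1, 0); (0, 3, 0))


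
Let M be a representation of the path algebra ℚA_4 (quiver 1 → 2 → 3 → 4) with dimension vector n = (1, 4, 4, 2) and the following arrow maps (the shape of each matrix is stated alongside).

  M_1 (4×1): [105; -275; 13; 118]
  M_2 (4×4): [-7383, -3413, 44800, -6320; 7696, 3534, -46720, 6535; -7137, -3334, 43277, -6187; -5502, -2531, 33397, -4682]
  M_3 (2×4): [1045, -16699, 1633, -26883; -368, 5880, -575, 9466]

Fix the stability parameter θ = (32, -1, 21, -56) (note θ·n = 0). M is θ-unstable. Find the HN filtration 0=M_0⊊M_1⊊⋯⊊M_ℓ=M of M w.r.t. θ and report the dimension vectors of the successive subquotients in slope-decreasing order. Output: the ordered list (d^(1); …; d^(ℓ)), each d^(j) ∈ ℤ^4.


Via rank(M_{q-1}∘⋯∘M_p): M ≅ I[1,2], I[2,3], I[2,4]^2, I[3,3].
μ_θ-semistable layers: μ^(1)=21; μ^(2)=31/2; μ^(3)=-1; μ^(4)=-12

((0, 0, 2, 0); (1, 1, 0, 0); (0, 1, 0, 0); (0, 2, 2, 2))


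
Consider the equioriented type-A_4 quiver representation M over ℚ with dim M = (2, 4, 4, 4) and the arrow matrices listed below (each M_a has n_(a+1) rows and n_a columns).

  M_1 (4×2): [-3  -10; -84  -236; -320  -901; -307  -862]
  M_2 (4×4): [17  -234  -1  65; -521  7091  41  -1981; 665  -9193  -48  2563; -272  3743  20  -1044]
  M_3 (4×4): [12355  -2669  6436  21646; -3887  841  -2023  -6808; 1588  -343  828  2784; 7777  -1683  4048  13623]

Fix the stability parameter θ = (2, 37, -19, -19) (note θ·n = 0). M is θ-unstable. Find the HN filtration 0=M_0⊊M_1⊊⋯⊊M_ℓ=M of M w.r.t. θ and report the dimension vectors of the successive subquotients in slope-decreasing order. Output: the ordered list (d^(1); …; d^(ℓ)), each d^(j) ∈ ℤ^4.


Via rank(M_{q-1}∘⋯∘M_p): M ≅ I[1,2], I[1,4], I[2,4]^2, I[3,4].
μ_θ-semistable layers: μ^(1)=37; μ^(2)=2; μ^(3)=1/4; μ^(4)=-1/3; μ^(5)=-19

((0, 1, 0, 0); (1, 0, 0, 0); (1, 1, 1, 1); (0, 2, 2, 2); (0, 0, 1, 1))


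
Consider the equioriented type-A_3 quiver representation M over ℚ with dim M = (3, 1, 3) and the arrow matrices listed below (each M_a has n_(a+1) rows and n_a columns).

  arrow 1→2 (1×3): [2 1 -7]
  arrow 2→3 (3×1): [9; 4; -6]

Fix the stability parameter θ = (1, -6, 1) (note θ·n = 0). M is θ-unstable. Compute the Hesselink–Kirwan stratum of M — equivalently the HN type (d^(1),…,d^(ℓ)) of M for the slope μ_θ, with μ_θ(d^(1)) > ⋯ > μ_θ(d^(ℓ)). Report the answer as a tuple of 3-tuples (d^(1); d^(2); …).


Barcode: M ≅ I[1,1]^2, I[1,3], I[3,3]^2. HN layers by μ_θ (2 steps, strictly decreasing):
  μ^(1)=1; μ^(2)=-5/2

((2, 0, 3); (1, 1, 0))


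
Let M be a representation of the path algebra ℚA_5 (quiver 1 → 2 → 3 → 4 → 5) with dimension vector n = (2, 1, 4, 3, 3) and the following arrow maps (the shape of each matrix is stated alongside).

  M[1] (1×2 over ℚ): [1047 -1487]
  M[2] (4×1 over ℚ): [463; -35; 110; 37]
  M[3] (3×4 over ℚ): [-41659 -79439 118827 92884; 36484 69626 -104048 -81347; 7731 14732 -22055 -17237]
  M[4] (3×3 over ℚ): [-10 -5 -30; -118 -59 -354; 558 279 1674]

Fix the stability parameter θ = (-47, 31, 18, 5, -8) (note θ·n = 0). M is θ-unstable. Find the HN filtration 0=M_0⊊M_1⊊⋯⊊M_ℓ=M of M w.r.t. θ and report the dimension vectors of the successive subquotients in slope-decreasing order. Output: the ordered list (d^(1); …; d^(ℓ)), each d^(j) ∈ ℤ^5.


Barcode: M ≅ I[1,1], I[1,5], I[3,3], I[3,4]^2, I[5,5]^2. HN layers by μ_θ (4 steps, strictly decreasing):
  μ^(1)=18; μ^(2)=23/2; μ^(3)=-8; μ^(4)=-47

((0, 0, 1, 0, 0); (0, 1, 3, 3, 1); (0, 0, 0, 0, 2); (2, 0, 0, 0, 0))


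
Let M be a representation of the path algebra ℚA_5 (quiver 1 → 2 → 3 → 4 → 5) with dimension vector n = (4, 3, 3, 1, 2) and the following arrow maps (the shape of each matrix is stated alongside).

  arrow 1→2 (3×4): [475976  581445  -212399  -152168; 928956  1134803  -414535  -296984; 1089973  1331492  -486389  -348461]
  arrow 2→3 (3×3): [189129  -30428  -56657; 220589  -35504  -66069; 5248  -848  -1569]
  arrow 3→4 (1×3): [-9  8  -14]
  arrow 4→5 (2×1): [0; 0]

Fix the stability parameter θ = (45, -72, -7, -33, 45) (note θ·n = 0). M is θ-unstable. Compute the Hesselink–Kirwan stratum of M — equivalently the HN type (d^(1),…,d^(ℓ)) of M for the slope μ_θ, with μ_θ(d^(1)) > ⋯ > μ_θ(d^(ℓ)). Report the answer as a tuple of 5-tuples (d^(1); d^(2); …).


Barcode: M ≅ I[1,1], I[1,3]^2, I[1,4], I[5,5]^2. HN layers by μ_θ (4 steps, strictly decreasing):
  μ^(1)=45; μ^(2)=-7; μ^(3)=-27/2; μ^(4)=-67/4

((1, 0, 0, 0, 2); (0, 0, 2, 0, 0); (2, 2, 0, 0, 0); (1, 1, 1, 1, 0))


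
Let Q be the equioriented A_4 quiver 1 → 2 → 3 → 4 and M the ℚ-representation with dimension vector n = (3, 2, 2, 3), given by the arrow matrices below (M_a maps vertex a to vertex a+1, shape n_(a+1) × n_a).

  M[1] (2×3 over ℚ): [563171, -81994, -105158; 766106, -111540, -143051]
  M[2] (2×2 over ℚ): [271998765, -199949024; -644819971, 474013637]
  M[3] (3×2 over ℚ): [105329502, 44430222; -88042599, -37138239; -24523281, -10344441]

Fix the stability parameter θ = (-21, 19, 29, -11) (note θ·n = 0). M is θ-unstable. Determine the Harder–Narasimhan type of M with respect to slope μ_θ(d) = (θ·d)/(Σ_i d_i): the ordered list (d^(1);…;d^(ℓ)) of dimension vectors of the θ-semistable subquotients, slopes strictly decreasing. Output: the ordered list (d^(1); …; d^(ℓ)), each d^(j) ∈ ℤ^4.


Interval decomposition of M: I[1,1], I[1,3], I[1,4], I[4,4]^2.
HN type (ℓ=5): μ^(1)=29; μ^(2)=19; μ^(3)=37/3; μ^(4)=-11; μ^(5)=-21

((0, 0, 1, 0); (0, 1, 0, 0); (0, 1, 1, 1); (0, 0, 0, 2); (3, 0, 0, 0))


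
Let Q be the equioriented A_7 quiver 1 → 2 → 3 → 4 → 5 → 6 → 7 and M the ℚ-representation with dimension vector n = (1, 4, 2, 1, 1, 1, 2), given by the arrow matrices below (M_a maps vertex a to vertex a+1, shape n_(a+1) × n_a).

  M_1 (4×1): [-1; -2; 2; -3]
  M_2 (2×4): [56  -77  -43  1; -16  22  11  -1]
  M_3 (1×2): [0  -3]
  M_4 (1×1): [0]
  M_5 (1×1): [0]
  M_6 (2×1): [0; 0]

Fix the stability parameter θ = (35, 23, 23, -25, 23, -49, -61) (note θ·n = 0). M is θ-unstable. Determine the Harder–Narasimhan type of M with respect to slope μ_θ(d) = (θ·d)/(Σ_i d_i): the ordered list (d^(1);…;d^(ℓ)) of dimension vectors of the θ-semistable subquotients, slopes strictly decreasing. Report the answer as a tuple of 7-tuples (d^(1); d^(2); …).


Via rank(M_{q-1}∘⋯∘M_p): M ≅ I[1,4], I[2,2]^2, I[2,3], I[5,5], I[6,6], I[7,7]^2.
μ_θ-semistable layers: μ^(1)=23; μ^(2)=14; μ^(3)=-49; μ^(4)=-61

((0, 3, 1, 0, 1, 0, 0); (1, 1, 1, 1, 0, 0, 0); (0, 0, 0, 0, 0, 1, 0); (0, 0, 0, 0, 0, 0, 2))


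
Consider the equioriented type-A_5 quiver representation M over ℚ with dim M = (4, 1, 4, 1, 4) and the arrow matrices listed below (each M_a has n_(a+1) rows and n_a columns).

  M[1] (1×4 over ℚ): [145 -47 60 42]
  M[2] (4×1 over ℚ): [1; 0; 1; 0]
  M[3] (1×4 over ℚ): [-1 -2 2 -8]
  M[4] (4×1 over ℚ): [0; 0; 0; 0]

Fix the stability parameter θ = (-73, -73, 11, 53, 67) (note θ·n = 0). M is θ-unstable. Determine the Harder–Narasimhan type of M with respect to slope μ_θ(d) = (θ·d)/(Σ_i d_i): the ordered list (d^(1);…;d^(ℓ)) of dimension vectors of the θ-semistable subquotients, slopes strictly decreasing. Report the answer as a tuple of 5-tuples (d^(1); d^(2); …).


Barcode: M ≅ I[1,1]^3, I[1,4], I[3,3]^3, I[5,5]^4. HN layers by μ_θ (4 steps, strictly decreasing):
  μ^(1)=67; μ^(2)=53; μ^(3)=11; μ^(4)=-73

((0, 0, 0, 0, 4); (0, 0, 0, 1, 0); (0, 0, 4, 0, 0); (4, 1, 0, 0, 0))


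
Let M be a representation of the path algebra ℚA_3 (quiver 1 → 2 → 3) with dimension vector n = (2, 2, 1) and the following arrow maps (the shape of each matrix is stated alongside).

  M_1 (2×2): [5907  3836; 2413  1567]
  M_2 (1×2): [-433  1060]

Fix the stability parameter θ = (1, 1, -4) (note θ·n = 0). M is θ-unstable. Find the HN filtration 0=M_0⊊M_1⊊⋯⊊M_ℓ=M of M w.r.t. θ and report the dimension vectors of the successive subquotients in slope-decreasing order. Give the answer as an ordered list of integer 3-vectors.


Barcode: M ≅ I[1,2], I[1,3]. HN layers by μ_θ (2 steps, strictly decreasing):
  μ^(1)=1; μ^(2)=-2/3

((1, 1, 0); (1, 1, 1))


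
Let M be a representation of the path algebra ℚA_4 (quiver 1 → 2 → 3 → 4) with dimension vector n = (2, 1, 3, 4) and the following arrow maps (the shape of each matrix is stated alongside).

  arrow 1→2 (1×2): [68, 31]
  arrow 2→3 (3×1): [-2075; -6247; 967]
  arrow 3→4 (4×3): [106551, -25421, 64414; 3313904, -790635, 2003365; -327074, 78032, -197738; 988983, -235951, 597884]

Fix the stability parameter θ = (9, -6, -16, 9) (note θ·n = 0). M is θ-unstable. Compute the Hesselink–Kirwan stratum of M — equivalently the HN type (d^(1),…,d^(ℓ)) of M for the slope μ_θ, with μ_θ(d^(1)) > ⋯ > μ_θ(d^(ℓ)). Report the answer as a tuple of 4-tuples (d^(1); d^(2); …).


Via rank(M_{q-1}∘⋯∘M_p): M ≅ I[1,1], I[1,3], I[3,4]^2, I[4,4]^2.
μ_θ-semistable layers: μ^(1)=9; μ^(2)=-13/3; μ^(3)=-16

((1, 0, 0, 4); (1, 1, 1, 0); (0, 0, 2, 0))


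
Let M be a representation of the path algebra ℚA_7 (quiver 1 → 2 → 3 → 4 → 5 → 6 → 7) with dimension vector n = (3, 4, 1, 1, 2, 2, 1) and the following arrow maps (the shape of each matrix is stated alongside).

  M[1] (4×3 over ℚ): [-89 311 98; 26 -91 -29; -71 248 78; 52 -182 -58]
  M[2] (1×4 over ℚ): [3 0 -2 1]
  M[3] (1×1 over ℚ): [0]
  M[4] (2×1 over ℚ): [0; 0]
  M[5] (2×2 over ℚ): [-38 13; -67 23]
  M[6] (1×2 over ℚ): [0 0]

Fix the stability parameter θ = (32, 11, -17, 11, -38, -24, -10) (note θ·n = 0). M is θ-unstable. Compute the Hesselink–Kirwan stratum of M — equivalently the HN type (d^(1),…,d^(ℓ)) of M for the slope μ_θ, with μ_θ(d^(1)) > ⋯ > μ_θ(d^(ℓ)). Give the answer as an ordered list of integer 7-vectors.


Interval decomposition of M: I[1,2]^2, I[1,3], I[2,2], I[4,4], I[5,6]^2, I[7,7].
HN type (ℓ=6): μ^(1)=43/2; μ^(2)=11; μ^(3)=26/3; μ^(4)=-10; μ^(5)=-24; μ^(6)=-38

((2, 2, 0, 0, 0, 0, 0); (0, 1, 0, 1, 0, 0, 0); (1, 1, 1, 0, 0, 0, 0); (0, 0, 0, 0, 0, 0, 1); (0, 0, 0, 0, 0, 2, 0); (0, 0, 0, 0, 2, 0, 0))


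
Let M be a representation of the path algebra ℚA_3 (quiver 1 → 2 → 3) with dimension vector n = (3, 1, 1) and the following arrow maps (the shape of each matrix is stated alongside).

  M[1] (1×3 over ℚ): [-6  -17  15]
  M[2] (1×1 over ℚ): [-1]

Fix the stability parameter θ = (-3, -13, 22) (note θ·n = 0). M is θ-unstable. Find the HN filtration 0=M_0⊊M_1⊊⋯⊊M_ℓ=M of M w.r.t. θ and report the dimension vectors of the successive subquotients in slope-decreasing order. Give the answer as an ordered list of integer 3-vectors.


Via rank(M_{q-1}∘⋯∘M_p): M ≅ I[1,1]^2, I[1,3].
μ_θ-semistable layers: μ^(1)=22; μ^(2)=-3; μ^(3)=-8

((0, 0, 1); (2, 0, 0); (1, 1, 0))


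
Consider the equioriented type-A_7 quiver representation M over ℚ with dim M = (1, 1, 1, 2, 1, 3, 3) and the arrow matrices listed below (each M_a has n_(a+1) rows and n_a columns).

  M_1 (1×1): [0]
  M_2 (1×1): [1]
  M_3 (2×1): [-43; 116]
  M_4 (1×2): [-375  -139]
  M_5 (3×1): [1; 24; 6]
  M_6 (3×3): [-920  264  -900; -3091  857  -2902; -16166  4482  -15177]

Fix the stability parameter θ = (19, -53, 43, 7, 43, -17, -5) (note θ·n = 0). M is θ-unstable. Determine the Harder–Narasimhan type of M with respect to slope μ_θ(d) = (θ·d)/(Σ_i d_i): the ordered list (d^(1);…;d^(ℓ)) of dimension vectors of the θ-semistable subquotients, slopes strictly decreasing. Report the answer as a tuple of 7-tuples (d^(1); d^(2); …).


Barcode: M ≅ I[1,1], I[2,7], I[4,4], I[6,6], I[6,7], I[7,7]. HN layers by μ_θ (6 steps, strictly decreasing):
  μ^(1)=19; μ^(2)=71/5; μ^(3)=7; μ^(4)=-5; μ^(5)=-17; μ^(6)=-53

((1, 0, 0, 0, 0, 0, 0); (0, 0, 1, 1, 1, 1, 1); (0, 0, 0, 1, 0, 0, 0); (0, 0, 0, 0, 0, 0, 2); (0, 0, 0, 0, 0, 2, 0); (0, 1, 0, 0, 0, 0, 0))


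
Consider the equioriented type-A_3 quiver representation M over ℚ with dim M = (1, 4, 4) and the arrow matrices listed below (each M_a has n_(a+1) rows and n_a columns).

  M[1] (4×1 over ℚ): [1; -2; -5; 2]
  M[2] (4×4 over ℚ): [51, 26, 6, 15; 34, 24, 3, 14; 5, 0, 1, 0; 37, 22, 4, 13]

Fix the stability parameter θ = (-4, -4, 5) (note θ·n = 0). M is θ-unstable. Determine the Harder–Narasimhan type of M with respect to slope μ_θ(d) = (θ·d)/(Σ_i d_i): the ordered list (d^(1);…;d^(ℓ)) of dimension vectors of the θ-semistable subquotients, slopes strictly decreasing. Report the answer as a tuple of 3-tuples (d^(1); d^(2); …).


Barcode: M ≅ I[1,3], I[2,2], I[2,3]^2, I[3,3]. HN layers by μ_θ (2 steps, strictly decreasing):
  μ^(1)=5; μ^(2)=-4

((0, 0, 4); (1, 4, 0))


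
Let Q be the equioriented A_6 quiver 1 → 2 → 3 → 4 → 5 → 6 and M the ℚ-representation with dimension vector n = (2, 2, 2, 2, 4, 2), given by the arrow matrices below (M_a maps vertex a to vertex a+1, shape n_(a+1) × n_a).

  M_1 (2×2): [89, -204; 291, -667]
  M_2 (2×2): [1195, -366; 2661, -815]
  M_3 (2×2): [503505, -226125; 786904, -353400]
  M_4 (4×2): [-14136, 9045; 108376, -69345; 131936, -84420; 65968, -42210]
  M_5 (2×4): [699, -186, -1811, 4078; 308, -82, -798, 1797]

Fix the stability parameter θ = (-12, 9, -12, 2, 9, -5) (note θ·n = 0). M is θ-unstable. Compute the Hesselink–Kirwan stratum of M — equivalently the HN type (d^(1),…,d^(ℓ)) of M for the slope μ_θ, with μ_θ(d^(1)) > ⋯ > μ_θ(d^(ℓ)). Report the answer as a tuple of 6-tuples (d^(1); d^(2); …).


Via rank(M_{q-1}∘⋯∘M_p): M ≅ I[1,3], I[1,4], I[4,6], I[5,5]^2, I[5,6].
μ_θ-semistable layers: μ^(1)=9; μ^(2)=2; μ^(3)=-3/2; μ^(4)=-12

((0, 0, 0, 0, 2, 0); (0, 0, 0, 2, 2, 2); (0, 2, 2, 0, 0, 0); (2, 0, 0, 0, 0, 0))


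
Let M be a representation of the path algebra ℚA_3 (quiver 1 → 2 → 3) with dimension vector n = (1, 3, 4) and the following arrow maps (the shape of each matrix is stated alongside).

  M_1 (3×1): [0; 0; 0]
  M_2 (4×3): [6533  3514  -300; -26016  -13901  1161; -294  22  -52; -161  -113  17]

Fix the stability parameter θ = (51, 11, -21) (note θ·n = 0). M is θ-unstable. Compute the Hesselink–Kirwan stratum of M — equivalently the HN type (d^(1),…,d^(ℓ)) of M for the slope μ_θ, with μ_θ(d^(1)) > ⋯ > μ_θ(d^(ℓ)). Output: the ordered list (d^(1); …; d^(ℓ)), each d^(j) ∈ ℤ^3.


Barcode: M ≅ I[1,1], I[2,3]^3, I[3,3]. HN layers by μ_θ (3 steps, strictly decreasing):
  μ^(1)=51; μ^(2)=-5; μ^(3)=-21

((1, 0, 0); (0, 3, 3); (0, 0, 1))


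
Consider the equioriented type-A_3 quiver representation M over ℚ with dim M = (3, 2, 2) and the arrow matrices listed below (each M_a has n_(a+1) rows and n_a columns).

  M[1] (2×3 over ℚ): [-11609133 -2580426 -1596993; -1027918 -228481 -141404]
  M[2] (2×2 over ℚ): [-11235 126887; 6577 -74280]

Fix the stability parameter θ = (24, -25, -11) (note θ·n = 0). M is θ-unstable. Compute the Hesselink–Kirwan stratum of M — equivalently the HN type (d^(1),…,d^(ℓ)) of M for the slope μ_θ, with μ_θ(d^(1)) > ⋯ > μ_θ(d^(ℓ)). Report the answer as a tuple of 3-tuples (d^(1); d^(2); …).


Interval decomposition of M: I[1,1], I[1,3]^2.
HN type (ℓ=2): μ^(1)=24; μ^(2)=-4

((1, 0, 0); (2, 2, 2))


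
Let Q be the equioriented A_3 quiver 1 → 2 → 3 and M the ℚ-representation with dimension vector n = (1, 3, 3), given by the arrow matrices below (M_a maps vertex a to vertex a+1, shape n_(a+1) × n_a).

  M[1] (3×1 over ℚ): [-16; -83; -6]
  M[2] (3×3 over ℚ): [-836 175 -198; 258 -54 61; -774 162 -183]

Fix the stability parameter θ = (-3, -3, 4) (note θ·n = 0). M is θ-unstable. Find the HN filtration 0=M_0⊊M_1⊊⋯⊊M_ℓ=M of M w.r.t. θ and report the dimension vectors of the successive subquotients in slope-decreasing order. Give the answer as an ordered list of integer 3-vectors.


Via rank(M_{q-1}∘⋯∘M_p): M ≅ I[1,3], I[2,2], I[2,3], I[3,3].
μ_θ-semistable layers: μ^(1)=4; μ^(2)=-3

((0, 0, 3); (1, 3, 0))


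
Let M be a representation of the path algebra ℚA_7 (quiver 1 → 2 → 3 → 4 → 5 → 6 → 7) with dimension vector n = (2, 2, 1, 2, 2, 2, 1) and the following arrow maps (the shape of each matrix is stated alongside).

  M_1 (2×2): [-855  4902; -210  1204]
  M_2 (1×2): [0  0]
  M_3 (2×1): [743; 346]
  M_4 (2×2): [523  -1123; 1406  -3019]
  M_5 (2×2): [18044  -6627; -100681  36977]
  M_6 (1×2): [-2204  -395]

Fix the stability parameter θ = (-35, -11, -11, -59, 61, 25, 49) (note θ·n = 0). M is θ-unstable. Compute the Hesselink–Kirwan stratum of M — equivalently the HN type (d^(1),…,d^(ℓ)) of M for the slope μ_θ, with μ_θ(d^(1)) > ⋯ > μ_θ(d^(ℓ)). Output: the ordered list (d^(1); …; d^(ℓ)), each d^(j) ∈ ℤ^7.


Barcode: M ≅ I[1,1], I[1,2], I[2,2], I[3,7], I[4,6]. HN layers by μ_θ (5 steps, strictly decreasing):
  μ^(1)=49; μ^(2)=43; μ^(3)=-11; μ^(4)=-35; μ^(5)=-59

((0, 0, 0, 0, 0, 0, 1); (0, 0, 0, 0, 2, 2, 0); (0, 2, 0, 0, 0, 0, 0); (2, 0, 1, 1, 0, 0, 0); (0, 0, 0, 1, 0, 0, 0))


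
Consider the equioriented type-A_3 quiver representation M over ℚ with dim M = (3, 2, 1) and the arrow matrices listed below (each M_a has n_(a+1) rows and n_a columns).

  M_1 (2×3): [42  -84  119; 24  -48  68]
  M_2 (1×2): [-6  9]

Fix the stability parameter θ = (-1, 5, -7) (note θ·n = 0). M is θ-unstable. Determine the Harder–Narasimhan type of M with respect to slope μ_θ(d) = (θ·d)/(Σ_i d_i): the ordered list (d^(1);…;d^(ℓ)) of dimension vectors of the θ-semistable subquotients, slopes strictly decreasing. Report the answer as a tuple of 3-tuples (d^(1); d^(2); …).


Barcode: M ≅ I[1,1]^2, I[1,3], I[2,2]. HN layers by μ_θ (2 steps, strictly decreasing):
  μ^(1)=5; μ^(2)=-1

((0, 1, 0); (3, 1, 1))


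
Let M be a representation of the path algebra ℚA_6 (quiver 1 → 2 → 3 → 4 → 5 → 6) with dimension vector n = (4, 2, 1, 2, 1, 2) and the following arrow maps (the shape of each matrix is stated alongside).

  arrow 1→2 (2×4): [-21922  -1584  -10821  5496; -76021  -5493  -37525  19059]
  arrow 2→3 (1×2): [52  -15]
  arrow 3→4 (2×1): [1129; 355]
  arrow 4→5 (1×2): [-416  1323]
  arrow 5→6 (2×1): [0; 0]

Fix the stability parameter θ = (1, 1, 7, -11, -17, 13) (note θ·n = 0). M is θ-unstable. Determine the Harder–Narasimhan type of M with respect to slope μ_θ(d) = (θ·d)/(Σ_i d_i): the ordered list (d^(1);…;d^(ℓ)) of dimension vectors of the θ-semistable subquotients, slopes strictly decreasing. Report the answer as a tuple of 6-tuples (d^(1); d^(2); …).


Via rank(M_{q-1}∘⋯∘M_p): M ≅ I[1,1]^2, I[1,2], I[1,5], I[4,4], I[6,6]^2.
μ_θ-semistable layers: μ^(1)=13; μ^(2)=1; μ^(3)=-19/5; μ^(4)=-11

((0, 0, 0, 0, 0, 2); (3, 1, 0, 0, 0, 0); (1, 1, 1, 1, 1, 0); (0, 0, 0, 1, 0, 0))


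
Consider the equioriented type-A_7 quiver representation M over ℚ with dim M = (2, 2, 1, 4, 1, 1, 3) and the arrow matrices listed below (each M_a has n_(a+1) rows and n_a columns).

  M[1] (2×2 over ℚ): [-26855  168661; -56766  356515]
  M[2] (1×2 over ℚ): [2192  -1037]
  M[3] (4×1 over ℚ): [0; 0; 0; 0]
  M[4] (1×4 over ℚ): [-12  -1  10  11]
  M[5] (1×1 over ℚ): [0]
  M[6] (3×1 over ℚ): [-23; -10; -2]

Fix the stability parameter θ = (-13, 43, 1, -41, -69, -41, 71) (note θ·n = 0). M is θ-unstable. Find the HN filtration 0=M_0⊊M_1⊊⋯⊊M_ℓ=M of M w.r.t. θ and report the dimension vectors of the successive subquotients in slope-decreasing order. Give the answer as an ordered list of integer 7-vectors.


Barcode: M ≅ I[1,2], I[1,3], I[4,4]^3, I[4,5], I[6,7], I[7,7]^2. HN layers by μ_θ (6 steps, strictly decreasing):
  μ^(1)=71; μ^(2)=43; μ^(3)=22; μ^(4)=-13; μ^(5)=-41; μ^(6)=-55

((0, 0, 0, 0, 0, 0, 3); (0, 1, 0, 0, 0, 0, 0); (0, 1, 1, 0, 0, 0, 0); (2, 0, 0, 0, 0, 0, 0); (0, 0, 0, 3, 0, 1, 0); (0, 0, 0, 1, 1, 0, 0))


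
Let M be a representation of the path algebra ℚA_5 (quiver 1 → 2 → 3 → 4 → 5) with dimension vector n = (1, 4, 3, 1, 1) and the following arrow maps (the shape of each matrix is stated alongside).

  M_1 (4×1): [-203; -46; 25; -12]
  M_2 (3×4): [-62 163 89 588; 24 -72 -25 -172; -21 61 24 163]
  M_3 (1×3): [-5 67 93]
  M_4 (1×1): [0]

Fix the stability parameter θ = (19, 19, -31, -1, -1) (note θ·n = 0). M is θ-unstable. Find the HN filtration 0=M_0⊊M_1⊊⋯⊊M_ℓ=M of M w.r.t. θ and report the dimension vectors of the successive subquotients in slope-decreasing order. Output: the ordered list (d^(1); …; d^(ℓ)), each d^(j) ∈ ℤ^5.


Barcode: M ≅ I[1,4], I[2,2], I[2,3]^2, I[5,5]. HN layers by μ_θ (4 steps, strictly decreasing):
  μ^(1)=19; μ^(2)=3/2; μ^(3)=-1; μ^(4)=-6

((0, 1, 0, 0, 0); (1, 1, 1, 1, 0); (0, 0, 0, 0, 1); (0, 2, 2, 0, 0))


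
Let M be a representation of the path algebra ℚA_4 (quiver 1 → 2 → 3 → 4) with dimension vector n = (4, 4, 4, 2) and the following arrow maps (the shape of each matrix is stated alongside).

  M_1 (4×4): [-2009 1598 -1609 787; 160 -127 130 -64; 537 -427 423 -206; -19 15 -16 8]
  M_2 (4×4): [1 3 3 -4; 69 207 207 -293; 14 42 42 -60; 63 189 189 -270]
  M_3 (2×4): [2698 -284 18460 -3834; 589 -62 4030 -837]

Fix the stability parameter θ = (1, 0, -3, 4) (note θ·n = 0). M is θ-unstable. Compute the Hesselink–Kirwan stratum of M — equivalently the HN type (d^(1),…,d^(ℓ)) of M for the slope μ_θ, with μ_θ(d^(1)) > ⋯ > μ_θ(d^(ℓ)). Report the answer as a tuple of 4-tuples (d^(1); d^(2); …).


Via rank(M_{q-1}∘⋯∘M_p): M ≅ I[1,2]^2, I[1,3]^2, I[3,3], I[3,4], I[4,4].
μ_θ-semistable layers: μ^(1)=4; μ^(2)=1/2; μ^(3)=-2/3; μ^(4)=-3

((0, 0, 0, 2); (2, 2, 0, 0); (2, 2, 2, 0); (0, 0, 2, 0))


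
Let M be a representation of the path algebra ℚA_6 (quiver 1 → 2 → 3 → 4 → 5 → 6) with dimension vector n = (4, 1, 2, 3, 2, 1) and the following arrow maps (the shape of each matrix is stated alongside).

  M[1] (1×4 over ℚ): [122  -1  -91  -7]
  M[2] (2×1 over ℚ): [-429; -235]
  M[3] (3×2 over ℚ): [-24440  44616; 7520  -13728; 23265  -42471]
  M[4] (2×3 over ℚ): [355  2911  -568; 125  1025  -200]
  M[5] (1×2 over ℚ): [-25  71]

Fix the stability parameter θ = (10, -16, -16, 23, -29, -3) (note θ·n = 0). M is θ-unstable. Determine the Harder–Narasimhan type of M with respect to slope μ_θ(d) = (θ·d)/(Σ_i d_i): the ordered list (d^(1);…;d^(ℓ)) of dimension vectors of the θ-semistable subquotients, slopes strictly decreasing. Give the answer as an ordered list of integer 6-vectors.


Barcode: M ≅ I[1,1]^3, I[1,3], I[3,4], I[4,4], I[4,5], I[5,6]. HN layers by μ_θ (6 steps, strictly decreasing):
  μ^(1)=23; μ^(2)=10; μ^(3)=-3; μ^(4)=-22/3; μ^(5)=-16; μ^(6)=-29

((0, 0, 0, 2, 0, 0); (3, 0, 0, 0, 0, 0); (0, 0, 0, 1, 1, 1); (1, 1, 1, 0, 0, 0); (0, 0, 1, 0, 0, 0); (0, 0, 0, 0, 1, 0))


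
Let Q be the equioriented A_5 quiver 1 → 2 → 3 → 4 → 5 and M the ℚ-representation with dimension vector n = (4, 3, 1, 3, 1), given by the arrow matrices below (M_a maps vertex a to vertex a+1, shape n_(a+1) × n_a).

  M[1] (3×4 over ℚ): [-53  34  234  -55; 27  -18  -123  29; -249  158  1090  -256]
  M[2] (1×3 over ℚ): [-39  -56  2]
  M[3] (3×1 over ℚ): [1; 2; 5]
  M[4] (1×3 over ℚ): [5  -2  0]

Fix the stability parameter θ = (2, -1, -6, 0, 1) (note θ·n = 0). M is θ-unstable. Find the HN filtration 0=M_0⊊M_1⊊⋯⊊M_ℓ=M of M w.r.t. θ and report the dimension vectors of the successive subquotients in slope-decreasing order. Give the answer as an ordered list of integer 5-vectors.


Via rank(M_{q-1}∘⋯∘M_p): M ≅ I[1,1], I[1,2]^2, I[1,5], I[4,4]^2.
μ_θ-semistable layers: μ^(1)=2; μ^(2)=1; μ^(3)=1/2; μ^(4)=0; μ^(5)=-5/3

((1, 0, 0, 0, 0); (0, 0, 0, 0, 1); (2, 2, 0, 0, 0); (0, 0, 0, 3, 0); (1, 1, 1, 0, 0))


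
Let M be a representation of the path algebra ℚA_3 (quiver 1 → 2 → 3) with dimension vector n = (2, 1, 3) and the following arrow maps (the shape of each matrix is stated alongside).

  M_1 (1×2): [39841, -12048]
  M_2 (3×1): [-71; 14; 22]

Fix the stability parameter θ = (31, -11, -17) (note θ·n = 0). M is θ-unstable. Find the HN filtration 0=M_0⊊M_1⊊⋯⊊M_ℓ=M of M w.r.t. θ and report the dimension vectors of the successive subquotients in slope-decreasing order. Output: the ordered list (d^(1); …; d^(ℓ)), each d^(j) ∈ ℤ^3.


Via rank(M_{q-1}∘⋯∘M_p): M ≅ I[1,1], I[1,3], I[3,3]^2.
μ_θ-semistable layers: μ^(1)=31; μ^(2)=1; μ^(3)=-17

((1, 0, 0); (1, 1, 1); (0, 0, 2))


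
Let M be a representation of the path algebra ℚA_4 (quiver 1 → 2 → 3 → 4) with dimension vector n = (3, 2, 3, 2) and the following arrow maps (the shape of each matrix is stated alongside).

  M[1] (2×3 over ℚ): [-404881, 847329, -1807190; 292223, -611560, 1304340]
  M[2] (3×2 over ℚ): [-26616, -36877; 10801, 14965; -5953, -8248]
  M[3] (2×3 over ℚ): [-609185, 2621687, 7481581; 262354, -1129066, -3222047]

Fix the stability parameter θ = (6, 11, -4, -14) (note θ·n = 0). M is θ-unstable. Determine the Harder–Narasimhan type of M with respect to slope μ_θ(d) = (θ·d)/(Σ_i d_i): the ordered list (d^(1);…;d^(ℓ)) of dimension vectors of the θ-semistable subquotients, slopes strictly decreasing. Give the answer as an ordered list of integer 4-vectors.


Interval decomposition of M: I[1,1], I[1,3], I[1,4], I[3,4].
HN type (ℓ=4): μ^(1)=6; μ^(2)=13/3; μ^(3)=-1/4; μ^(4)=-9

((1, 0, 0, 0); (1, 1, 1, 0); (1, 1, 1, 1); (0, 0, 1, 1))


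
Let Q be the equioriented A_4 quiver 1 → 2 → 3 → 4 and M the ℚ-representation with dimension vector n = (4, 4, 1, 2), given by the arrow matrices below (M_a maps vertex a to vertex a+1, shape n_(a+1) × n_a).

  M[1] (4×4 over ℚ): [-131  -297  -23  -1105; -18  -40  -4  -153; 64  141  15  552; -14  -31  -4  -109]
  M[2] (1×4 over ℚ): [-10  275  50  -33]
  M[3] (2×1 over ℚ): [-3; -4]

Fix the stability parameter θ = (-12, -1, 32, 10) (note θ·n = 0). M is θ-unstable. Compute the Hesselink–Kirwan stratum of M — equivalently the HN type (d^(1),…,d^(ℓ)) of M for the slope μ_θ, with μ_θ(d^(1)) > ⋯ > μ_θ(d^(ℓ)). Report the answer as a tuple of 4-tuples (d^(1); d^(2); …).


Via rank(M_{q-1}∘⋯∘M_p): M ≅ I[1,2]^3, I[1,4], I[4,4].
μ_θ-semistable layers: μ^(1)=21; μ^(2)=10; μ^(3)=-1; μ^(4)=-12

((0, 0, 1, 1); (0, 0, 0, 1); (0, 4, 0, 0); (4, 0, 0, 0))


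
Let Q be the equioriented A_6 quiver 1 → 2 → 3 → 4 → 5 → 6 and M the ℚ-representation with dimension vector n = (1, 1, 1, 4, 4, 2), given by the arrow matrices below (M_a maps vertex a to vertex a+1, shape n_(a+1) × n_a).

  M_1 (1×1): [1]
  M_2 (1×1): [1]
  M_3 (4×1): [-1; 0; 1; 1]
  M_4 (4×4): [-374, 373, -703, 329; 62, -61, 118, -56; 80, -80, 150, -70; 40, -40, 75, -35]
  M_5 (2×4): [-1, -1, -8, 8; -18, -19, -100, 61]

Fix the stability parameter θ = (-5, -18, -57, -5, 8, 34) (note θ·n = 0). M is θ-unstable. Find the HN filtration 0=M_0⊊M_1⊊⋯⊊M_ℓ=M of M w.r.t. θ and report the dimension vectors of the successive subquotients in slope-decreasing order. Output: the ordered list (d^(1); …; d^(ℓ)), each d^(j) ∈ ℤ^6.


Interval decomposition of M: I[1,4], I[4,4], I[4,6]^2, I[5,5]^2.
HN type (ℓ=4): μ^(1)=34; μ^(2)=8; μ^(3)=-5; μ^(4)=-80/3

((0, 0, 0, 0, 0, 2); (0, 0, 0, 0, 4, 0); (0, 0, 0, 4, 0, 0); (1, 1, 1, 0, 0, 0))


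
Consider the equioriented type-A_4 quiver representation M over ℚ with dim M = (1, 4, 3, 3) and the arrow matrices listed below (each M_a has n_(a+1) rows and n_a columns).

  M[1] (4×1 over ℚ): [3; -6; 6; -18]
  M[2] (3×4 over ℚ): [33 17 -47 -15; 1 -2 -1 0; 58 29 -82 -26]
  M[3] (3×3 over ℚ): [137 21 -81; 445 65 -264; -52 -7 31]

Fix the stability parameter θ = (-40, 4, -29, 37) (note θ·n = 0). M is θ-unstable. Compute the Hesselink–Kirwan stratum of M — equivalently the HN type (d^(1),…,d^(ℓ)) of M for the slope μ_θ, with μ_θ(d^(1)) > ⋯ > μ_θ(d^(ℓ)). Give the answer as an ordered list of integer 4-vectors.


Interval decomposition of M: I[1,4], I[2,2], I[2,4]^2.
HN type (ℓ=4): μ^(1)=37; μ^(2)=4; μ^(3)=-25/2; μ^(4)=-40

((0, 0, 0, 3); (0, 1, 0, 0); (0, 3, 3, 0); (1, 0, 0, 0))


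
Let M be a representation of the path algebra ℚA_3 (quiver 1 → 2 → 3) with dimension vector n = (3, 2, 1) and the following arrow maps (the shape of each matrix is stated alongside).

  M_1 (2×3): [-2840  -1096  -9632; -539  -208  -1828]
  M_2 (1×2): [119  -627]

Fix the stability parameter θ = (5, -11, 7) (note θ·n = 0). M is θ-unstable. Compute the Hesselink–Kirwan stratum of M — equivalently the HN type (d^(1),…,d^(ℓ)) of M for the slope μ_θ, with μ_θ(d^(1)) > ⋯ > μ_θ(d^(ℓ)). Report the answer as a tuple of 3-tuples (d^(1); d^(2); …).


Interval decomposition of M: I[1,1], I[1,2], I[1,3].
HN type (ℓ=3): μ^(1)=7; μ^(2)=5; μ^(3)=-3

((0, 0, 1); (1, 0, 0); (2, 2, 0))


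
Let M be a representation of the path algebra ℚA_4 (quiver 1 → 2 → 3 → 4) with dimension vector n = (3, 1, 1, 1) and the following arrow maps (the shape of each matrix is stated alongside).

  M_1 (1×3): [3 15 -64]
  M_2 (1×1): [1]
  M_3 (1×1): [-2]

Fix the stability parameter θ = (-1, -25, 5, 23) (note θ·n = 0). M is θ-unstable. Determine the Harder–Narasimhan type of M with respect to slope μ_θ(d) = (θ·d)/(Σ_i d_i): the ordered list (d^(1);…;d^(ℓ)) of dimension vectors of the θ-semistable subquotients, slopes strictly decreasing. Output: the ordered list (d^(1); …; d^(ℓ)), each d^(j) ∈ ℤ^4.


Barcode: M ≅ I[1,1]^2, I[1,4]. HN layers by μ_θ (4 steps, strictly decreasing):
  μ^(1)=23; μ^(2)=5; μ^(3)=-1; μ^(4)=-13

((0, 0, 0, 1); (0, 0, 1, 0); (2, 0, 0, 0); (1, 1, 0, 0))


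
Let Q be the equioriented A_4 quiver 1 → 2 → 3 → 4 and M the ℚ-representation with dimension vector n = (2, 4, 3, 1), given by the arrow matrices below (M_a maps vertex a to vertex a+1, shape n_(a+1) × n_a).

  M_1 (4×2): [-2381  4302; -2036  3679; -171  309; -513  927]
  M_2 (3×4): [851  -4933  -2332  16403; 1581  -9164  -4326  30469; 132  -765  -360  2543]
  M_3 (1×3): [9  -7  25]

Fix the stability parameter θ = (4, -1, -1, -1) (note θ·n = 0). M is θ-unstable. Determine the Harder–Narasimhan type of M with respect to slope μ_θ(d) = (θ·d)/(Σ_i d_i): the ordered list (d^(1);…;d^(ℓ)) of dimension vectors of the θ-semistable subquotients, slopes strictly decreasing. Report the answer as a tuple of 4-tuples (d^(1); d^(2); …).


Via rank(M_{q-1}∘⋯∘M_p): M ≅ I[1,3], I[1,4], I[2,2], I[2,3].
μ_θ-semistable layers: μ^(1)=2/3; μ^(2)=1/4; μ^(3)=-1

((1, 1, 1, 0); (1, 1, 1, 1); (0, 2, 1, 0))


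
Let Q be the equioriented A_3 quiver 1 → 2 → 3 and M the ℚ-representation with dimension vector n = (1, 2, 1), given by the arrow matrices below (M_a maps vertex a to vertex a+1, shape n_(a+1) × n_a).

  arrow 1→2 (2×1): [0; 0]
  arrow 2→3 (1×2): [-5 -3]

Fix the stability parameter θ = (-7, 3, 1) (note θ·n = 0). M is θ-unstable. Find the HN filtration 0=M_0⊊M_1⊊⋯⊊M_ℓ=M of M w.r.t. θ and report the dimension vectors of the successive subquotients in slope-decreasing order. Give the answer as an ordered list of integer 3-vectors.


Interval decomposition of M: I[1,1], I[2,2], I[2,3].
HN type (ℓ=3): μ^(1)=3; μ^(2)=2; μ^(3)=-7

((0, 1, 0); (0, 1, 1); (1, 0, 0))


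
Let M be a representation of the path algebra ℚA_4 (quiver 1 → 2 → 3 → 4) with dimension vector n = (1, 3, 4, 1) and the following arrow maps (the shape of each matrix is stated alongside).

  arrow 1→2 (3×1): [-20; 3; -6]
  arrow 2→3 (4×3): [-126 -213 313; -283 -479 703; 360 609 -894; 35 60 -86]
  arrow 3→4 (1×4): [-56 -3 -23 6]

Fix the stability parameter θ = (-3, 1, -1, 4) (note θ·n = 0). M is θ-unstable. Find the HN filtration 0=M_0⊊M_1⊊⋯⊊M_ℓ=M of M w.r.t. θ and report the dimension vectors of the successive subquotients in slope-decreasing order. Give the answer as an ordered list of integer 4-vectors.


Via rank(M_{q-1}∘⋯∘M_p): M ≅ I[1,3], I[2,3], I[2,4], I[3,3].
μ_θ-semistable layers: μ^(1)=4; μ^(2)=0; μ^(3)=-1; μ^(4)=-3

((0, 0, 0, 1); (0, 3, 3, 0); (0, 0, 1, 0); (1, 0, 0, 0))


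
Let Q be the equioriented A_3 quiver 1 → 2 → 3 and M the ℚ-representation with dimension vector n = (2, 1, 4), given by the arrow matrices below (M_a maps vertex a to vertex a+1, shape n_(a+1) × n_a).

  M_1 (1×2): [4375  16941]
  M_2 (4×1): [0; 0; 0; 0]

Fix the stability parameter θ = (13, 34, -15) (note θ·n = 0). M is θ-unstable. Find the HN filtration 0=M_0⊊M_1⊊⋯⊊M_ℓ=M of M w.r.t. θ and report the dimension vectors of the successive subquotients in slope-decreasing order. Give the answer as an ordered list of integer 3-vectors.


Via rank(M_{q-1}∘⋯∘M_p): M ≅ I[1,1], I[1,2], I[3,3]^4.
μ_θ-semistable layers: μ^(1)=34; μ^(2)=13; μ^(3)=-15

((0, 1, 0); (2, 0, 0); (0, 0, 4))


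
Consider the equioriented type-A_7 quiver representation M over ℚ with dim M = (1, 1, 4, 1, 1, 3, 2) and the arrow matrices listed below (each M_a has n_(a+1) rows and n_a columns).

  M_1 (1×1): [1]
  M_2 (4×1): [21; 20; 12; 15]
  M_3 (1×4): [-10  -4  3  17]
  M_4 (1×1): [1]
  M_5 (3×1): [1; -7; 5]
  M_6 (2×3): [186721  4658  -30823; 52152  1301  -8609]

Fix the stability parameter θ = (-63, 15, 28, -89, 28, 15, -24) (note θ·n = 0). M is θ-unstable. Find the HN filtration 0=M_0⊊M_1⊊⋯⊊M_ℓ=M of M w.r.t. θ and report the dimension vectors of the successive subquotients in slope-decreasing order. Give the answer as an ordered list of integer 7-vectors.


Via rank(M_{q-1}∘⋯∘M_p): M ≅ I[1,6], I[3,3]^3, I[6,7]^2.
μ_θ-semistable layers: μ^(1)=28; μ^(2)=43/2; μ^(3)=-9/2; μ^(4)=-46/3; μ^(5)=-63

((0, 0, 3, 0, 0, 0, 0); (0, 0, 0, 0, 1, 1, 0); (0, 0, 0, 0, 0, 2, 2); (0, 1, 1, 1, 0, 0, 0); (1, 0, 0, 0, 0, 0, 0))
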